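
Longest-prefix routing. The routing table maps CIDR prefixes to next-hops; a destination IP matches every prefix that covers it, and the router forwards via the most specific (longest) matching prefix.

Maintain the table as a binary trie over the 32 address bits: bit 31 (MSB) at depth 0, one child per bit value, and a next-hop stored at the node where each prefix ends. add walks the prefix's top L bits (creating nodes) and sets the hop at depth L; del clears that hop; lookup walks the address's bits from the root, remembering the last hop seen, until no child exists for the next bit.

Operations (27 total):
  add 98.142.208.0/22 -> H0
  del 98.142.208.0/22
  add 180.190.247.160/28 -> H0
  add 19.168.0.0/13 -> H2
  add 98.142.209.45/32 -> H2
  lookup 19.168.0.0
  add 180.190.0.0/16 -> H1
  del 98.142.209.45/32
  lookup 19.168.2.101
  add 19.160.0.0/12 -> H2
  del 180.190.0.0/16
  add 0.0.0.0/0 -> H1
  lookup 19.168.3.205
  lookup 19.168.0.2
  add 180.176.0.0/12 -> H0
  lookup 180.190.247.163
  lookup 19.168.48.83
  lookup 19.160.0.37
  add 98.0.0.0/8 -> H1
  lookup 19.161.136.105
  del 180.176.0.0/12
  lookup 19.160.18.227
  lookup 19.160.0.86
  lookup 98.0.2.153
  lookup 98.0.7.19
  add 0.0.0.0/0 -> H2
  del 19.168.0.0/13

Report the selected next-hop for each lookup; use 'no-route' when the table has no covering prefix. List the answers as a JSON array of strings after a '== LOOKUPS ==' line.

Trace:
  add 98.142.208.0/22 -> H0 at depth 22
  - 98.142.208.0/22 clear@22
  add 180.190.247.160/28 -> H0 at depth 28
  add 19.168.0.0/13 -> H2 at depth 13
  add 98.142.209.45/32 -> H2 at depth 32
  ? 19.168.0.0  path d0:-→d1:-→d2:-→d3:-→d4:-→d5:-→d6:-→d7:-→d8:-→d9:-→d10:-→d11:-→d12:-→d13:H2  best=H2
  add 180.190.0.0/16 -> H1 at depth 16
  - 98.142.209.45/32 clear@32
  ? 19.168.2.101  path d0:-→d1:-→d2:-→d3:-→d4:-→d5:-→d6:-→d7:-→d8:-→d9:-→d10:-→d11:-→d12:-→d13:H2  best=H2
  add 19.160.0.0/12 -> H2 at depth 12
  - 180.190.0.0/16 clear@16
  add 0.0.0.0/0 -> H1 at depth 0
  ? 19.168.3.205  path d0:H1→d1:-→d2:-→d3:-→d4:-→d5:-→d6:-→d7:-→d8:-→d9:-→d10:-→d11:-→d12:H2→d13:H2  best=H2
  ? 19.168.0.2  path d0:H1→d1:-→d2:-→d3:-→d4:-→d5:-→d6:-→d7:-→d8:-→d9:-→d10:-→d11:-→d12:H2→d13:H2  best=H2
  add 180.176.0.0/12 -> H0 at depth 12
  ? 180.190.247.163  path d0:H1→d1:-→d2:-→d3:-→d4:-→d5:-→d6:-→d7:-→d8:-→d9:-→d10:-→d11:-→d12:H0→d13:-→d14:-→d15:-→d16:-→d17:-→d18:-→d19:-→d20:-→d21:-→d22:-→d23:-→d24:-→d25:-→d26:-→d27:-→d28:H0  best=H0
  ? 19.168.48.83  path d0:H1→d1:-→d2:-→d3:-→d4:-→d5:-→d6:-→d7:-→d8:-→d9:-→d10:-→d11:-→d12:H2→d13:H2  best=H2
  ? 19.160.0.37  path d0:H1→d1:-→d2:-→d3:-→d4:-→d5:-→d6:-→d7:-→d8:-→d9:-→d10:-→d11:-→d12:H2  best=H2
  add 98.0.0.0/8 -> H1 at depth 8
  ? 19.161.136.105  path d0:H1→d1:-→d2:-→d3:-→d4:-→d5:-→d6:-→d7:-→d8:-→d9:-→d10:-→d11:-→d12:H2  best=H2
  - 180.176.0.0/12 clear@12
  ? 19.160.18.227  path d0:H1→d1:-→d2:-→d3:-→d4:-→d5:-→d6:-→d7:-→d8:-→d9:-→d10:-→d11:-→d12:H2  best=H2
  ? 19.160.0.86  path d0:H1→d1:-→d2:-→d3:-→d4:-→d5:-→d6:-→d7:-→d8:-→d9:-→d10:-→d11:-→d12:H2  best=H2
  ? 98.0.2.153  path d0:H1→d1:-→d2:-→d3:-→d4:-→d5:-→d6:-→d7:-→d8:H1  best=H1
  ? 98.0.7.19  path d0:H1→d1:-→d2:-→d3:-→d4:-→d5:-→d6:-→d7:-→d8:H1  best=H1
  add 0.0.0.0/0 -> H2 at depth 0
  - 19.168.0.0/13 clear@13

== LOOKUPS ==
["H2","H2","H2","H2","H0","H2","H2","H2","H2","H2","H1","H1"]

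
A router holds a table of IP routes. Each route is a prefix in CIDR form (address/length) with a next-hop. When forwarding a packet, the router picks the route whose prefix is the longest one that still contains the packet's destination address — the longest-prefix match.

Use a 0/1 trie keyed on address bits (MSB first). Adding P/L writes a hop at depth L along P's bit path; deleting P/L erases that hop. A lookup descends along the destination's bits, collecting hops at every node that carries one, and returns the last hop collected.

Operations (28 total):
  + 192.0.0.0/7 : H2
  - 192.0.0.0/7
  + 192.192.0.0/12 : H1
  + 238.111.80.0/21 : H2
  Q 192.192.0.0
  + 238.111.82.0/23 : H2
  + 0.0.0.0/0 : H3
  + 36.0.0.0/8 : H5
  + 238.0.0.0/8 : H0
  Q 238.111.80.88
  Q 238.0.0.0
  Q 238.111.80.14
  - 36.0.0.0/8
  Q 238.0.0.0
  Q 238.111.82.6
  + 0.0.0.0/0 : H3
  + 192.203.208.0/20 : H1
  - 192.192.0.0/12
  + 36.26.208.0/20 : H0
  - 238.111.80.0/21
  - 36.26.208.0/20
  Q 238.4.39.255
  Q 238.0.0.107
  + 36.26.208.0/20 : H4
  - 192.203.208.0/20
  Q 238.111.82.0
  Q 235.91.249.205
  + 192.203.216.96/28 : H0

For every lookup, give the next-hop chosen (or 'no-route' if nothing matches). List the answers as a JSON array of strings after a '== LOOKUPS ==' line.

Process each operation:
  + 192.0.0.0/7 (H2) depth=7
  - 192.0.0.0/7 clear@7
  + 192.192.0.0/12 (H1) depth=12
  + 238.111.80.0/21 (H2) depth=21
  ? 192.192.0.0  path d0:-→d1:-→d2:-→d3:-→d4:-→d5:-→d6:-→d7:-→d8:-→d9:-→d10:-→d11:-→d12:H1  best=H1
  + 238.111.82.0/23 (H2) depth=23
  + 0.0.0.0/0 (H3) depth=0
  + 36.0.0.0/8 (H5) depth=8
  + 238.0.0.0/8 (H0) depth=8
  ? 238.111.80.88  path d0:H3→d1:-→d2:-→d3:-→d4:-→d5:-→d6:-→d7:-→d8:H0→d9:-→d10:-→d11:-→d12:-→d13:-→d14:-→d15:-→d16:-→d17:-→d18:-→d19:-→d20:-→d21:H2→d22:-  best=H2
  ? 238.0.0.0  path d0:H3→d1:-→d2:-→d3:-→d4:-→d5:-→d6:-→d7:-→d8:H0→d9:-  best=H0
  ? 238.111.80.14  path d0:H3→d1:-→d2:-→d3:-→d4:-→d5:-→d6:-→d7:-→d8:H0→d9:-→d10:-→d11:-→d12:-→d13:-→d14:-→d15:-→d16:-→d17:-→d18:-→d19:-→d20:-→d21:H2→d22:-  best=H2
  - 36.0.0.0/8 clear@8
  ? 238.0.0.0  path d0:H3→d1:-→d2:-→d3:-→d4:-→d5:-→d6:-→d7:-→d8:H0→d9:-  best=H0
  ? 238.111.82.6  path d0:H3→d1:-→d2:-→d3:-→d4:-→d5:-→d6:-→d7:-→d8:H0→d9:-→d10:-→d11:-→d12:-→d13:-→d14:-→d15:-→d16:-→d17:-→d18:-→d19:-→d20:-→d21:H2→d22:-→d23:H2  best=H2
  + 0.0.0.0/0 (H3) depth=0
  + 192.203.208.0/20 (H1) depth=20
  - 192.192.0.0/12 clear@12
  + 36.26.208.0/20 (H0) depth=20
  - 238.111.80.0/21 clear@21
  - 36.26.208.0/20 clear@20
  ? 238.4.39.255  path d0:H3→d1:-→d2:-→d3:-→d4:-→d5:-→d6:-→d7:-→d8:H0→d9:-  best=H0
  ? 238.0.0.107  path d0:H3→d1:-→d2:-→d3:-→d4:-→d5:-→d6:-→d7:-→d8:H0→d9:-  best=H0
  + 36.26.208.0/20 (H4) depth=20
  - 192.203.208.0/20 clear@20
  ? 238.111.82.0  path d0:H3→d1:-→d2:-→d3:-→d4:-→d5:-→d6:-→d7:-→d8:H0→d9:-→d10:-→d11:-→d12:-→d13:-→d14:-→d15:-→d16:-→d17:-→d18:-→d19:-→d20:-→d21:-→d22:-→d23:H2  best=H2
  ? 235.91.249.205  path d0:H3→d1:-→d2:-→d3:-→d4:-→d5:-  best=H3
  + 192.203.216.96/28 (H0) depth=28

== LOOKUPS ==
["H1","H2","H0","H2","H0","H2","H0","H0","H2","H3"]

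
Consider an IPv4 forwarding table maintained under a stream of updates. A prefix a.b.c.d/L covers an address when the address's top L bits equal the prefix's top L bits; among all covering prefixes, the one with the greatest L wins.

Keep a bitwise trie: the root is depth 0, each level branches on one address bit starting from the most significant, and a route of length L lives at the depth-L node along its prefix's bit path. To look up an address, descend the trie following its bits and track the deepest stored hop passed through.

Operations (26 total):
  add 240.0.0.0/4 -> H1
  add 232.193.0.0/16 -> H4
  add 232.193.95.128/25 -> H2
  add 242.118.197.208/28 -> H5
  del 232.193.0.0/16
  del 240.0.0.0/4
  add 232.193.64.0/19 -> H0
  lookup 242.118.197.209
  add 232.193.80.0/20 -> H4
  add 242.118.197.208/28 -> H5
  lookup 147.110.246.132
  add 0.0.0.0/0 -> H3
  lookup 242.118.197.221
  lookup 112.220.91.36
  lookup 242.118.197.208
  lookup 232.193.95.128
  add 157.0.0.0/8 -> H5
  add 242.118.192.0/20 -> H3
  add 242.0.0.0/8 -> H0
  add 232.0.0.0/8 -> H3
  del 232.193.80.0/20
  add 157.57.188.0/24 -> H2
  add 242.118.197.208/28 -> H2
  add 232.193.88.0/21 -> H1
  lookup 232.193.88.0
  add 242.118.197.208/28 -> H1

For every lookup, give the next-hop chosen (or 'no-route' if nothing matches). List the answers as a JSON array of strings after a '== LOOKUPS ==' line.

Apply in order:
  + 240.0.0.0/4 (H1) depth=4
  + 232.193.0.0/16 (H4) depth=16
  + 232.193.95.128/25 (H2) depth=25
  + 242.118.197.208/28 (H5) depth=28
  - 232.193.0.0/16 clear@16
  - 240.0.0.0/4 clear@4
  + 232.193.64.0/19 (H0) depth=19
  lookup 242.118.197.209: bits 1111001001110110110001011101 walk d0:-→d1:-→d2:-→d3:-→d4:-→d5:-→d6:-→d7:-→d8:-→d9:-→d10:-→d11:-→d12:-→d13:-→d14:-→d15:-→d16:-→d17:-→d18:-→d19:-→d20:-→d21:-→d22:-→d23:-→d24:-→d25:-→d26:-→d27:-→d28:H5 -> H5
  + 232.193.80.0/20 (H4) depth=20
  + 242.118.197.208/28 (H5) depth=28
  lookup 147.110.246.132: bits 1 walk d0:-→d1:- -> no-route
  + 0.0.0.0/0 (H3) depth=0
  lookup 242.118.197.221: bits 1111001001110110110001011101 walk d0:H3→d1:-→d2:-→d3:-→d4:-→d5:-→d6:-→d7:-→d8:-→d9:-→d10:-→d11:-→d12:-→d13:-→d14:-→d15:-→d16:-→d17:-→d18:-→d19:-→d20:-→d21:-→d22:-→d23:-→d24:-→d25:-→d26:-→d27:-→d28:H5 -> H5
  lookup 112.220.91.36: bits ε walk d0:H3 -> H3
  lookup 242.118.197.208: bits 1111001001110110110001011101 walk d0:H3→d1:-→d2:-→d3:-→d4:-→d5:-→d6:-→d7:-→d8:-→d9:-→d10:-→d11:-→d12:-→d13:-→d14:-→d15:-→d16:-→d17:-→d18:-→d19:-→d20:-→d21:-→d22:-→d23:-→d24:-→d25:-→d26:-→d27:-→d28:H5 -> H5
  lookup 232.193.95.128: bits 1110100011000001010111111 walk d0:H3→d1:-→d2:-→d3:-→d4:-→d5:-→d6:-→d7:-→d8:-→d9:-→d10:-→d11:-→d12:-→d13:-→d14:-→d15:-→d16:-→d17:-→d18:-→d19:H0→d20:H4→d21:-→d22:-→d23:-→d24:-→d25:H2 -> H2
  + 157.0.0.0/8 (H5) depth=8
  + 242.118.192.0/20 (H3) depth=20
  + 242.0.0.0/8 (H0) depth=8
  + 232.0.0.0/8 (H3) depth=8
  - 232.193.80.0/20 clear@20
  + 157.57.188.0/24 (H2) depth=24
  + 242.118.197.208/28 (H2) depth=28
  + 232.193.88.0/21 (H1) depth=21
  lookup 232.193.88.0: bits 111010001100000101011 walk d0:H3→d1:-→d2:-→d3:-→d4:-→d5:-→d6:-→d7:-→d8:H3→d9:-→d10:-→d11:-→d12:-→d13:-→d14:-→d15:-→d16:-→d17:-→d18:-→d19:H0→d20:-→d21:H1 -> H1
  + 242.118.197.208/28 (H1) depth=28

== LOOKUPS ==
["H5","no-route","H5","H3","H5","H2","H1"]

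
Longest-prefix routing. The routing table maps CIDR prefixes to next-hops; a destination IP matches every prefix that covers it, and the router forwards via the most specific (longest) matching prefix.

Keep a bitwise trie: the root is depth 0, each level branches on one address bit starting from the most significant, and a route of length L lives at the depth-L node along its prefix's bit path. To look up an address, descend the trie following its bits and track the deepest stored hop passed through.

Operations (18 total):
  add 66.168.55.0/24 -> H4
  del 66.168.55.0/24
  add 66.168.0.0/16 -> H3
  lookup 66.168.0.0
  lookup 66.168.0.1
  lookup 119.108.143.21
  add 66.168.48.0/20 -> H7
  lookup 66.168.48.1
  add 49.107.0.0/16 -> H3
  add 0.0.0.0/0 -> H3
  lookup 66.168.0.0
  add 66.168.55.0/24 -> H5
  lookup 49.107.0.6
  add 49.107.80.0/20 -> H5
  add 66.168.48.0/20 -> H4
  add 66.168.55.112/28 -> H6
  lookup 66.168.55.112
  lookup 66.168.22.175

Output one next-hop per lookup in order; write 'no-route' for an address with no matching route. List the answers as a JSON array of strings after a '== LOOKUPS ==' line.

Trace:
  add 66.168.55.0/24 -> H4 at depth 24
  del 66.168.55.0/24 (clear depth 24)
  add 66.168.0.0/16 -> H3 at depth 16
  lookup 66.168.0.0: bits 010000101010100000 walk d0:-→d1:-→d2:-→d3:-→d4:-→d5:-→d6:-→d7:-→d8:-→d9:-→d10:-→d11:-→d12:-→d13:-→d14:-→d15:-→d16:H3→d17:-→d18:- -> H3
  lookup 66.168.0.1: bits 010000101010100000 walk d0:-→d1:-→d2:-→d3:-→d4:-→d5:-→d6:-→d7:-→d8:-→d9:-→d10:-→d11:-→d12:-→d13:-→d14:-→d15:-→d16:H3→d17:-→d18:- -> H3
  lookup 119.108.143.21: bits 01 walk d0:-→d1:-→d2:- -> no-route
  add 66.168.48.0/20 -> H7 at depth 20
  lookup 66.168.48.1: bits 010000101010100000110 walk d0:-→d1:-→d2:-→d3:-→d4:-→d5:-→d6:-→d7:-→d8:-→d9:-→d10:-→d11:-→d12:-→d13:-→d14:-→d15:-→d16:H3→d17:-→d18:-→d19:-→d20:H7→d21:- -> H7
  add 49.107.0.0/16 -> H3 at depth 16
  add 0.0.0.0/0 -> H3 at depth 0
  lookup 66.168.0.0: bits 010000101010100000 walk d0:H3→d1:-→d2:-→d3:-→d4:-→d5:-→d6:-→d7:-→d8:-→d9:-→d10:-→d11:-→d12:-→d13:-→d14:-→d15:-→d16:H3→d17:-→d18:- -> H3
  add 66.168.55.0/24 -> H5 at depth 24
  lookup 49.107.0.6: bits 0011000101101011 walk d0:H3→d1:-→d2:-→d3:-→d4:-→d5:-→d6:-→d7:-→d8:-→d9:-→d10:-→d11:-→d12:-→d13:-→d14:-→d15:-→d16:H3 -> H3
  add 49.107.80.0/20 -> H5 at depth 20
  add 66.168.48.0/20 -> H4 at depth 20
  add 66.168.55.112/28 -> H6 at depth 28
  lookup 66.168.55.112: bits 0100001010101000001101110111 walk d0:H3→d1:-→d2:-→d3:-→d4:-→d5:-→d6:-→d7:-→d8:-→d9:-→d10:-→d11:-→d12:-→d13:-→d14:-→d15:-→d16:H3→d17:-→d18:-→d19:-→d20:H4→d21:-→d22:-→d23:-→d24:H5→d25:-→d26:-→d27:-→d28:H6 -> H6
  lookup 66.168.22.175: bits 010000101010100000 walk d0:H3→d1:-→d2:-→d3:-→d4:-→d5:-→d6:-→d7:-→d8:-→d9:-→d10:-→d11:-→d12:-→d13:-→d14:-→d15:-→d16:H3→d17:-→d18:- -> H3

== LOOKUPS ==
["H3","H3","no-route","H7","H3","H3","H6","H3"]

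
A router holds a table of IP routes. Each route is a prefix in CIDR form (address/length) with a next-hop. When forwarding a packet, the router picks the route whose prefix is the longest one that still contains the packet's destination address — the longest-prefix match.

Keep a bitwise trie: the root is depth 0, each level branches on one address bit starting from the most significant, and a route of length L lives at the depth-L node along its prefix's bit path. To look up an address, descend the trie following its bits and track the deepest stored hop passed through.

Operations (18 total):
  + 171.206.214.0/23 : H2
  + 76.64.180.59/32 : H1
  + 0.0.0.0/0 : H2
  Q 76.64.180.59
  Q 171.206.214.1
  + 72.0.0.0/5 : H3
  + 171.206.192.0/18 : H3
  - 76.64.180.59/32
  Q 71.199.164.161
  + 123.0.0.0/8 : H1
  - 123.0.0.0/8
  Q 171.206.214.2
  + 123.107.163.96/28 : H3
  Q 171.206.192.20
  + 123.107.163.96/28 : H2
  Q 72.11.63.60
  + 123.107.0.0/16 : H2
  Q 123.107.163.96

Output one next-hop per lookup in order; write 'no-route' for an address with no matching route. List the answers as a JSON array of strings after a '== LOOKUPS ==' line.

Apply in order:
  + 171.206.214.0/23 (H2) depth=23
  + 76.64.180.59/32 (H1) depth=32
  + 0.0.0.0/0 (H2) depth=0
  lookup 76.64.180.59: bits 01001100010000001011010000111011 walk d0:H2→d1:-→d2:-→d3:-→d4:-→d5:-→d6:-→d7:-→d8:-→d9:-→d10:-→d11:-→d12:-→d13:-→d14:-→d15:-→d16:-→d17:-→d18:-→d19:-→d20:-→d21:-→d22:-→d23:-→d24:-→d25:-→d26:-→d27:-→d28:-→d29:-→d30:-→d31:-→d32:H1 -> H1
  lookup 171.206.214.1: bits 10101011110011101101011 walk d0:H2→d1:-→d2:-→d3:-→d4:-→d5:-→d6:-→d7:-→d8:-→d9:-→d10:-→d11:-→d12:-→d13:-→d14:-→d15:-→d16:-→d17:-→d18:-→d19:-→d20:-→d21:-→d22:-→d23:H2 -> H2
  + 72.0.0.0/5 (H3) depth=5
  + 171.206.192.0/18 (H3) depth=18
  - 76.64.180.59/32 clear@32
  lookup 71.199.164.161: bits 0100 walk d0:H2→d1:-→d2:-→d3:-→d4:- -> H2
  + 123.0.0.0/8 (H1) depth=8
  - 123.0.0.0/8 clear@8
  lookup 171.206.214.2: bits 10101011110011101101011 walk d0:H2→d1:-→d2:-→d3:-→d4:-→d5:-→d6:-→d7:-→d8:-→d9:-→d10:-→d11:-→d12:-→d13:-→d14:-→d15:-→d16:-→d17:-→d18:H3→d19:-→d20:-→d21:-→d22:-→d23:H2 -> H2
  + 123.107.163.96/28 (H3) depth=28
  lookup 171.206.192.20: bits 1010101111001110110 walk d0:H2→d1:-→d2:-→d3:-→d4:-→d5:-→d6:-→d7:-→d8:-→d9:-→d10:-→d11:-→d12:-→d13:-→d14:-→d15:-→d16:-→d17:-→d18:H3→d19:- -> H3
  + 123.107.163.96/28 (H2) depth=28
  lookup 72.11.63.60: bits 01001 walk d0:H2→d1:-→d2:-→d3:-→d4:-→d5:H3 -> H3
  + 123.107.0.0/16 (H2) depth=16
  lookup 123.107.163.96: bits 0111101101101011101000110110 walk d0:H2→d1:-→d2:-→d3:-→d4:-→d5:-→d6:-→d7:-→d8:-→d9:-→d10:-→d11:-→d12:-→d13:-→d14:-→d15:-→d16:H2→d17:-→d18:-→d19:-→d20:-→d21:-→d22:-→d23:-→d24:-→d25:-→d26:-→d27:-→d28:H2 -> H2

== LOOKUPS ==
["H1","H2","H2","H2","H3","H3","H2"]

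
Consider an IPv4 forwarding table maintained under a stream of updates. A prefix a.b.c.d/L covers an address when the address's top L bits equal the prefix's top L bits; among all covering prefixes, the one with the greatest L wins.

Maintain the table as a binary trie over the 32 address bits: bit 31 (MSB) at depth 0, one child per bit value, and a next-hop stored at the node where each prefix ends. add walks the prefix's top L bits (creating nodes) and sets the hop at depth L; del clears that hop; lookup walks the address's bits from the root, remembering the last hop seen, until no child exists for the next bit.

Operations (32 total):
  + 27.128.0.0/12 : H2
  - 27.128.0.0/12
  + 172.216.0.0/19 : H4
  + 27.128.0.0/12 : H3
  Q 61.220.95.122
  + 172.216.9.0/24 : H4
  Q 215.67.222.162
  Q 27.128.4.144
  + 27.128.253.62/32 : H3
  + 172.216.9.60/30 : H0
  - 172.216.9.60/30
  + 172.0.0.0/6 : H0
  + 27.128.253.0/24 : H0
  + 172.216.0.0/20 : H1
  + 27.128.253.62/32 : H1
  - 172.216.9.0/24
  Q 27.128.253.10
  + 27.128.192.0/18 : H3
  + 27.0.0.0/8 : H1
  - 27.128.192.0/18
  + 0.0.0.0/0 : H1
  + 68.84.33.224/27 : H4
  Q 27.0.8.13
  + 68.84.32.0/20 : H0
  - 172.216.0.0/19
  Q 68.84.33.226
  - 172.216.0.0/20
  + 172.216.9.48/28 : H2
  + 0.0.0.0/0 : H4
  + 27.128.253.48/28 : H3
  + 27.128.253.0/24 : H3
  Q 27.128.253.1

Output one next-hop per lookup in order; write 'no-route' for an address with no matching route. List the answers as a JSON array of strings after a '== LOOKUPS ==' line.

Process each operation:
  add 27.128.0.0/12 -> H2 at depth 12
  del 27.128.0.0/12 (clear depth 12)
  add 172.216.0.0/19 -> H4 at depth 19
  add 27.128.0.0/12 -> H3 at depth 12
  Q 61.220.95.122: descend 00 ; hops seen [∅] ; pick no-route
  add 172.216.9.0/24 -> H4 at depth 24
  Q 215.67.222.162: descend 1 ; hops seen [∅] ; pick no-route
  Q 27.128.4.144: descend 000110111000 ; hops seen [H3] ; pick H3
  add 27.128.253.62/32 -> H3 at depth 32
  add 172.216.9.60/30 -> H0 at depth 30
  del 172.216.9.60/30 (clear depth 30)
  add 172.0.0.0/6 -> H0 at depth 6
  add 27.128.253.0/24 -> H0 at depth 24
  add 172.216.0.0/20 -> H1 at depth 20
  add 27.128.253.62/32 -> H1 at depth 32
  del 172.216.9.0/24 (clear depth 24)
  Q 27.128.253.10: descend 00011011100000001111110100 ; hops seen [H3,H0] ; pick H0
  add 27.128.192.0/18 -> H3 at depth 18
  add 27.0.0.0/8 -> H1 at depth 8
  del 27.128.192.0/18 (clear depth 18)
  add 0.0.0.0/0 -> H1 at depth 0
  add 68.84.33.224/27 -> H4 at depth 27
  Q 27.0.8.13: descend 00011011 ; hops seen [H1,H1] ; pick H1
  add 68.84.32.0/20 -> H0 at depth 20
  del 172.216.0.0/19 (clear depth 19)
  Q 68.84.33.226: descend 010001000101010000100001111 ; hops seen [H1,H0,H4] ; pick H4
  del 172.216.0.0/20 (clear depth 20)
  add 172.216.9.48/28 -> H2 at depth 28
  add 0.0.0.0/0 -> H4 at depth 0
  add 27.128.253.48/28 -> H3 at depth 28
  add 27.128.253.0/24 -> H3 at depth 24
  Q 27.128.253.1: descend 00011011100000001111110100 ; hops seen [H4,H1,H3,H3] ; pick H3

== LOOKUPS ==
["no-route","no-route","H3","H0","H1","H4","H3"]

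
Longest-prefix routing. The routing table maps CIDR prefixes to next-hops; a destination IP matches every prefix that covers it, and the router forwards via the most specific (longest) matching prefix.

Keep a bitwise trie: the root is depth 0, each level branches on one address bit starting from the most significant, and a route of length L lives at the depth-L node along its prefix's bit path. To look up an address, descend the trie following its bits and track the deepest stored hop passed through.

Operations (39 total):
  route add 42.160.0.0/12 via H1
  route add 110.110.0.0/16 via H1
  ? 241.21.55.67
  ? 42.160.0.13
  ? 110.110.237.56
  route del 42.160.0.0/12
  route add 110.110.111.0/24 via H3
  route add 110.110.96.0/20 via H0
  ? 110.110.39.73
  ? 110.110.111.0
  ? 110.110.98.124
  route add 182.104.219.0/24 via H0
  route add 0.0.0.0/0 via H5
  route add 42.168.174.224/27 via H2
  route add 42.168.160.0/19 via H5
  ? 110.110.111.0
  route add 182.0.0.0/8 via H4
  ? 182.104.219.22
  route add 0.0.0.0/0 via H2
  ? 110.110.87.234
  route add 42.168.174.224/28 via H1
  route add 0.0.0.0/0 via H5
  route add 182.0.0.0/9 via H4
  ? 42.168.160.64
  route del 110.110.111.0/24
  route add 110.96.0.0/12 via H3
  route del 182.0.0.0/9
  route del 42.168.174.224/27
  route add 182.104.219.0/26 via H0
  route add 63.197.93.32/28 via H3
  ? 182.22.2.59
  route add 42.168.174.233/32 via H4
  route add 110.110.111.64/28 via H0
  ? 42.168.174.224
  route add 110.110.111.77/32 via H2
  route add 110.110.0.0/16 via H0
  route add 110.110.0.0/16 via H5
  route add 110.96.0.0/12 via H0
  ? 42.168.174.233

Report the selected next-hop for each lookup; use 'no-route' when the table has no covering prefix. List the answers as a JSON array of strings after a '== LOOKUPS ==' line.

Apply in order:
  + 42.160.0.0/12 (H1) depth=12
  + 110.110.0.0/16 (H1) depth=16
  Q 241.21.55.67: descend ε ; hops seen [∅] ; pick no-route
  Q 42.160.0.13: descend 001010101010 ; hops seen [H1] ; pick H1
  Q 110.110.237.56: descend 0110111001101110 ; hops seen [H1] ; pick H1
  - 42.160.0.0/12 clear@12
  + 110.110.111.0/24 (H3) depth=24
  + 110.110.96.0/20 (H0) depth=20
  Q 110.110.39.73: descend 01101110011011100 ; hops seen [H1] ; pick H1
  Q 110.110.111.0: descend 011011100110111001101111 ; hops seen [H1,H0,H3] ; pick H3
  Q 110.110.98.124: descend 01101110011011100110 ; hops seen [H1,H0] ; pick H0
  + 182.104.219.0/24 (H0) depth=24
  + 0.0.0.0/0 (H5) depth=0
  + 42.168.174.224/27 (H2) depth=27
  + 42.168.160.0/19 (H5) depth=19
  Q 110.110.111.0: descend 011011100110111001101111 ; hops seen [H5,H1,H0,H3] ; pick H3
  + 182.0.0.0/8 (H4) depth=8
  Q 182.104.219.22: descend 101101100110100011011011 ; hops seen [H5,H4,H0] ; pick H0
  + 0.0.0.0/0 (H2) depth=0
  Q 110.110.87.234: descend 011011100110111001 ; hops seen [H2,H1] ; pick H1
  + 42.168.174.224/28 (H1) depth=28
  + 0.0.0.0/0 (H5) depth=0
  + 182.0.0.0/9 (H4) depth=9
  Q 42.168.160.64: descend 00101010101010001010 ; hops seen [H5,H5] ; pick H5
  - 110.110.111.0/24 clear@24
  + 110.96.0.0/12 (H3) depth=12
  - 182.0.0.0/9 clear@9
  - 42.168.174.224/27 clear@27
  + 182.104.219.0/26 (H0) depth=26
  + 63.197.93.32/28 (H3) depth=28
  Q 182.22.2.59: descend 101101100 ; hops seen [H5,H4] ; pick H4
  + 42.168.174.233/32 (H4) depth=32
  + 110.110.111.64/28 (H0) depth=28
  Q 42.168.174.224: descend 0010101010101000101011101110 ; hops seen [H5,H5,H1] ; pick H1
  + 110.110.111.77/32 (H2) depth=32
  + 110.110.0.0/16 (H0) depth=16
  + 110.110.0.0/16 (H5) depth=16
  + 110.96.0.0/12 (H0) depth=12
  Q 42.168.174.233: descend 00101010101010001010111011101001 ; hops seen [H5,H5,H1,H4] ; pick H4

== LOOKUPS ==
["no-route","H1","H1","H1","H3","H0","H3","H0","H1","H5","H4","H1","H4"]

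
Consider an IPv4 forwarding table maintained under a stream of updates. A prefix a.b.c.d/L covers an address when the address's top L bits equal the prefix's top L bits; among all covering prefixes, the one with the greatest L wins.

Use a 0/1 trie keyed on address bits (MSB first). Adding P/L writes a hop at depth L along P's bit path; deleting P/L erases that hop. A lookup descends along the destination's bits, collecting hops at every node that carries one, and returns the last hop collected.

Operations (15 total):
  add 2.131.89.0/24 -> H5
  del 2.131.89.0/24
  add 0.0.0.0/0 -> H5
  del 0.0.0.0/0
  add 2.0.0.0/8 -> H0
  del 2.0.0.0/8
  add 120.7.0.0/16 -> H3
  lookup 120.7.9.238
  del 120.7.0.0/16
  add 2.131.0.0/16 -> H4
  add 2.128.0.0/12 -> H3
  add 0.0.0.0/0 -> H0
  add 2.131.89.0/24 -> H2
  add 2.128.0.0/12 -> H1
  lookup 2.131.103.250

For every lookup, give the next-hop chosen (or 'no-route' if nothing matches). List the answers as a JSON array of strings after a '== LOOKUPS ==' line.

Apply in order:
  add 2.131.89.0/24 -> H5 at depth 24
  del 2.131.89.0/24 (clear depth 24)
  add 0.0.0.0/0 -> H5 at depth 0
  del 0.0.0.0/0 (clear depth 0)
  add 2.0.0.0/8 -> H0 at depth 8
  del 2.0.0.0/8 (clear depth 8)
  add 120.7.0.0/16 -> H3 at depth 16
  lookup 120.7.9.238: bits 0111100000000111 walk d0:-→d1:-→d2:-→d3:-→d4:-→d5:-→d6:-→d7:-→d8:-→d9:-→d10:-→d11:-→d12:-→d13:-→d14:-→d15:-→d16:H3 -> H3
  del 120.7.0.0/16 (clear depth 16)
  add 2.131.0.0/16 -> H4 at depth 16
  add 2.128.0.0/12 -> H3 at depth 12
  add 0.0.0.0/0 -> H0 at depth 0
  add 2.131.89.0/24 -> H2 at depth 24
  add 2.128.0.0/12 -> H1 at depth 12
  lookup 2.131.103.250: bits 000000101000001101 walk d0:H0→d1:-→d2:-→d3:-→d4:-→d5:-→d6:-→d7:-→d8:-→d9:-→d10:-→d11:-→d12:H1→d13:-→d14:-→d15:-→d16:H4→d17:-→d18:- -> H4

== LOOKUPS ==
["H3","H4"]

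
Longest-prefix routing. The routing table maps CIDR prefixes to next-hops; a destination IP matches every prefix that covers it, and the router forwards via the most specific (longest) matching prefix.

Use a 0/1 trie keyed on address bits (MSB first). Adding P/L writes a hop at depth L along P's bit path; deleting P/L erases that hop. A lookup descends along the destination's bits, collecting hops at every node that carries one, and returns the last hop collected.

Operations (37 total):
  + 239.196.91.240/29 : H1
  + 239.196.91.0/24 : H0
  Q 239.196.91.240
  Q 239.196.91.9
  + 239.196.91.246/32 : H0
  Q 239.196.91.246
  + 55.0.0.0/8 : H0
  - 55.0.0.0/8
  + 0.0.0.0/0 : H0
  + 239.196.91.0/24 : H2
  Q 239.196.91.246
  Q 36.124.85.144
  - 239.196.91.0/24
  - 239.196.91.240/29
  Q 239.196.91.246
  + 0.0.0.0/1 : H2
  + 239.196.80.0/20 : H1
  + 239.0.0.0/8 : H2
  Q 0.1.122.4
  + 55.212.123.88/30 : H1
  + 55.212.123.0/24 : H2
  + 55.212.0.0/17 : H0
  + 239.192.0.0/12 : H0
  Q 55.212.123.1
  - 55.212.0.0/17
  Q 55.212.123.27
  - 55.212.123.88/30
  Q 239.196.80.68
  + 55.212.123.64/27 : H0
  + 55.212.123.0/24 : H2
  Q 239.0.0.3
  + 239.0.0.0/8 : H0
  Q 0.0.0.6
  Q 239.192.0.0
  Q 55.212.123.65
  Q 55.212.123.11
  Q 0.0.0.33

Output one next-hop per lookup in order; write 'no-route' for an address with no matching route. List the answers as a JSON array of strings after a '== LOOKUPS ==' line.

Trace:
  + 239.196.91.240/29 (H1) depth=29
  + 239.196.91.0/24 (H0) depth=24
  Q 239.196.91.240: descend 11101111110001000101101111110 ; hops seen [H0,H1] ; pick H1
  Q 239.196.91.9: descend 111011111100010001011011 ; hops seen [H0] ; pick H0
  + 239.196.91.246/32 (H0) depth=32
  Q 239.196.91.246: descend 11101111110001000101101111110110 ; hops seen [H0,H1,H0] ; pick H0
  + 55.0.0.0/8 (H0) depth=8
  - 55.0.0.0/8 clear@8
  + 0.0.0.0/0 (H0) depth=0
  + 239.196.91.0/24 (H2) depth=24
  Q 239.196.91.246: descend 11101111110001000101101111110110 ; hops seen [H0,H2,H1,H0] ; pick H0
  Q 36.124.85.144: descend 001 ; hops seen [H0] ; pick H0
  - 239.196.91.0/24 clear@24
  - 239.196.91.240/29 clear@29
  Q 239.196.91.246: descend 11101111110001000101101111110110 ; hops seen [H0,H0] ; pick H0
  + 0.0.0.0/1 (H2) depth=1
  + 239.196.80.0/20 (H1) depth=20
  + 239.0.0.0/8 (H2) depth=8
  Q 0.1.122.4: descend 00 ; hops seen [H0,H2] ; pick H2
  + 55.212.123.88/30 (H1) depth=30
  + 55.212.123.0/24 (H2) depth=24
  + 55.212.0.0/17 (H0) depth=17
  + 239.192.0.0/12 (H0) depth=12
  Q 55.212.123.1: descend 0011011111010100011110110 ; hops seen [H0,H2,H0,H2] ; pick H2
  - 55.212.0.0/17 clear@17
  Q 55.212.123.27: descend 0011011111010100011110110 ; hops seen [H0,H2,H2] ; pick H2
  - 55.212.123.88/30 clear@30
  Q 239.196.80.68: descend 11101111110001000101 ; hops seen [H0,H2,H0,H1] ; pick H1
  + 55.212.123.64/27 (H0) depth=27
  + 55.212.123.0/24 (H2) depth=24
  Q 239.0.0.3: descend 11101111 ; hops seen [H0,H2] ; pick H2
  + 239.0.0.0/8 (H0) depth=8
  Q 0.0.0.6: descend 00 ; hops seen [H0,H2] ; pick H2
  Q 239.192.0.0: descend 1110111111000 ; hops seen [H0,H0,H0] ; pick H0
  Q 55.212.123.65: descend 001101111101010001111011010 ; hops seen [H0,H2,H2,H0] ; pick H0
  Q 55.212.123.11: descend 0011011111010100011110110 ; hops seen [H0,H2,H2] ; pick H2
  Q 0.0.0.33: descend 00 ; hops seen [H0,H2] ; pick H2

== LOOKUPS ==
["H1","H0","H0","H0","H0","H0","H2","H2","H2","H1","H2","H2","H0","H0","H2","H2"]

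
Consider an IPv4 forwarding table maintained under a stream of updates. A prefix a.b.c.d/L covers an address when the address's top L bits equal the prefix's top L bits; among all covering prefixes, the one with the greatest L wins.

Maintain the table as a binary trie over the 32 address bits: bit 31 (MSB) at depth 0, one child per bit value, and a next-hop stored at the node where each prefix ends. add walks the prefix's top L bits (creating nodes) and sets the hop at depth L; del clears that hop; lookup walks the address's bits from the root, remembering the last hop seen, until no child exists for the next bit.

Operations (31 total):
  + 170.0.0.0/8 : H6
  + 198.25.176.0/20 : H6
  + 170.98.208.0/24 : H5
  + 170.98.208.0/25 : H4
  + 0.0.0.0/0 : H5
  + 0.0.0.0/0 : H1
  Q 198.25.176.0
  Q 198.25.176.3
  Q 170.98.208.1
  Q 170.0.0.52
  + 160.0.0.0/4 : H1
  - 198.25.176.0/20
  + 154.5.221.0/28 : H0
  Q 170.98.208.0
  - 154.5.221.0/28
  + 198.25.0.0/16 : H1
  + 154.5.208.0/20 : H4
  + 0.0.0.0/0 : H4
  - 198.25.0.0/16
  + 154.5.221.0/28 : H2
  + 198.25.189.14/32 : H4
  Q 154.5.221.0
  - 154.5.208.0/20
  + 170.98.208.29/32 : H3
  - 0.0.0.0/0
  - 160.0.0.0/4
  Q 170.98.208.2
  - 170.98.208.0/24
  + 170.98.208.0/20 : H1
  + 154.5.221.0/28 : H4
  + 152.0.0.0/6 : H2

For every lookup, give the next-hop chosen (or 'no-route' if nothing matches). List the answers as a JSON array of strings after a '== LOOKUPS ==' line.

Apply in order:
  add 170.0.0.0/8 -> H6 at depth 8
  add 198.25.176.0/20 -> H6 at depth 20
  add 170.98.208.0/24 -> H5 at depth 24
  add 170.98.208.0/25 -> H4 at depth 25
  add 0.0.0.0/0 -> H5 at depth 0
  add 0.0.0.0/0 -> H1 at depth 0
  Q 198.25.176.0: descend 11000110000110011011 ; hops seen [H1,H6] ; pick H6
  Q 198.25.176.3: descend 11000110000110011011 ; hops seen [H1,H6] ; pick H6
  Q 170.98.208.1: descend 1010101001100010110100000 ; hops seen [H1,H6,H5,H4] ; pick H4
  Q 170.0.0.52: descend 101010100 ; hops seen [H1,H6] ; pick H6
  add 160.0.0.0/4 -> H1 at depth 4
  del 198.25.176.0/20 (clear depth 20)
  add 154.5.221.0/28 -> H0 at depth 28
  Q 170.98.208.0: descend 1010101001100010110100000 ; hops seen [H1,H1,H6,H5,H4] ; pick H4
  del 154.5.221.0/28 (clear depth 28)
  add 198.25.0.0/16 -> H1 at depth 16
  add 154.5.208.0/20 -> H4 at depth 20
  add 0.0.0.0/0 -> H4 at depth 0
  del 198.25.0.0/16 (clear depth 16)
  add 154.5.221.0/28 -> H2 at depth 28
  add 198.25.189.14/32 -> H4 at depth 32
  Q 154.5.221.0: descend 1001101000000101110111010000 ; hops seen [H4,H4,H2] ; pick H2
  del 154.5.208.0/20 (clear depth 20)
  add 170.98.208.29/32 -> H3 at depth 32
  del 0.0.0.0/0 (clear depth 0)
  del 160.0.0.0/4 (clear depth 4)
  Q 170.98.208.2: descend 101010100110001011010000000 ; hops seen [H6,H5,H4] ; pick H4
  del 170.98.208.0/24 (clear depth 24)
  add 170.98.208.0/20 -> H1 at depth 20
  add 154.5.221.0/28 -> H4 at depth 28
  add 152.0.0.0/6 -> H2 at depth 6

== LOOKUPS ==
["H6","H6","H4","H6","H4","H2","H4"]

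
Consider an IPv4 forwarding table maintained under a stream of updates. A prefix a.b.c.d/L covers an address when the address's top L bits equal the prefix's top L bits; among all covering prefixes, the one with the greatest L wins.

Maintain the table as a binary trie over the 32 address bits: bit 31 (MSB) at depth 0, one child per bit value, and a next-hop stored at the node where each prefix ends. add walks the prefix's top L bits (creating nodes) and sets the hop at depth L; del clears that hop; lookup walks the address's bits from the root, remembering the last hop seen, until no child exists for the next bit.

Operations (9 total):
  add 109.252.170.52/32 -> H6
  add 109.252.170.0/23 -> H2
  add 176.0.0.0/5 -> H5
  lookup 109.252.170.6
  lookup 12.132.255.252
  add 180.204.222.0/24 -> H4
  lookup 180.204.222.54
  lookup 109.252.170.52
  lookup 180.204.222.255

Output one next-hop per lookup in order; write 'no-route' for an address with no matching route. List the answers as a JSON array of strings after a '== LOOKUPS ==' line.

Process each operation:
  + 109.252.170.52/32 (H6) depth=32
  + 109.252.170.0/23 (H2) depth=23
  + 176.0.0.0/5 (H5) depth=5
  Q 109.252.170.6: descend 01101101111111001010101000 ; hops seen [H2] ; pick H2
  Q 12.132.255.252: descend 0 ; hops seen [∅] ; pick no-route
  + 180.204.222.0/24 (H4) depth=24
  Q 180.204.222.54: descend 101101001100110011011110 ; hops seen [H5,H4] ; pick H4
  Q 109.252.170.52: descend 01101101111111001010101000110100 ; hops seen [H2,H6] ; pick H6
  Q 180.204.222.255: descend 101101001100110011011110 ; hops seen [H5,H4] ; pick H4

== LOOKUPS ==
["H2","no-route","H4","H6","H4"]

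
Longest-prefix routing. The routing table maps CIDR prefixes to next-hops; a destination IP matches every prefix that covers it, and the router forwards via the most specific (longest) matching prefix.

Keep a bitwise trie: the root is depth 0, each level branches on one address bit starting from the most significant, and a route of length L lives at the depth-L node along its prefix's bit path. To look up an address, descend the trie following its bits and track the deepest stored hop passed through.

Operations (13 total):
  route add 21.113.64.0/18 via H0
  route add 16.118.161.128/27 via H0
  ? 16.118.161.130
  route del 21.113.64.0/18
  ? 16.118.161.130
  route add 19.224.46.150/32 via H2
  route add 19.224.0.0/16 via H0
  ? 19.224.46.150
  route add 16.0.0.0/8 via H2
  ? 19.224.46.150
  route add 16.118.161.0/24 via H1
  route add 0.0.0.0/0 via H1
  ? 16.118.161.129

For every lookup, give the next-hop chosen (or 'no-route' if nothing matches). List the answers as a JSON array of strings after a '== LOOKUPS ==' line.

Apply in order:
  + 21.113.64.0/18 (H0) depth=18
  + 16.118.161.128/27 (H0) depth=27
  lookup 16.118.161.130: bits 000100000111011010100001100 walk d0:-→d1:-→d2:-→d3:-→d4:-→d5:-→d6:-→d7:-→d8:-→d9:-→d10:-→d11:-→d12:-→d13:-→d14:-→d15:-→d16:-→d17:-→d18:-→d19:-→d20:-→d21:-→d22:-→d23:-→d24:-→d25:-→d26:-→d27:H0 -> H0
  - 21.113.64.0/18 clear@18
  lookup 16.118.161.130: bits 000100000111011010100001100 walk d0:-→d1:-→d2:-→d3:-→d4:-→d5:-→d6:-→d7:-→d8:-→d9:-→d10:-→d11:-→d12:-→d13:-→d14:-→d15:-→d16:-→d17:-→d18:-→d19:-→d20:-→d21:-→d22:-→d23:-→d24:-→d25:-→d26:-→d27:H0 -> H0
  + 19.224.46.150/32 (H2) depth=32
  + 19.224.0.0/16 (H0) depth=16
  lookup 19.224.46.150: bits 00010011111000000010111010010110 walk d0:-→d1:-→d2:-→d3:-→d4:-→d5:-→d6:-→d7:-→d8:-→d9:-→d10:-→d11:-→d12:-→d13:-→d14:-→d15:-→d16:H0→d17:-→d18:-→d19:-→d20:-→d21:-→d22:-→d23:-→d24:-→d25:-→d26:-→d27:-→d28:-→d29:-→d30:-→d31:-→d32:H2 -> H2
  + 16.0.0.0/8 (H2) depth=8
  lookup 19.224.46.150: bits 00010011111000000010111010010110 walk d0:-→d1:-→d2:-→d3:-→d4:-→d5:-→d6:-→d7:-→d8:-→d9:-→d10:-→d11:-→d12:-→d13:-→d14:-→d15:-→d16:H0→d17:-→d18:-→d19:-→d20:-→d21:-→d22:-→d23:-→d24:-→d25:-→d26:-→d27:-→d28:-→d29:-→d30:-→d31:-→d32:H2 -> H2
  + 16.118.161.0/24 (H1) depth=24
  + 0.0.0.0/0 (H1) depth=0
  lookup 16.118.161.129: bits 000100000111011010100001100 walk d0:H1→d1:-→d2:-→d3:-→d4:-→d5:-→d6:-→d7:-→d8:H2→d9:-→d10:-→d11:-→d12:-→d13:-→d14:-→d15:-→d16:-→d17:-→d18:-→d19:-→d20:-→d21:-→d22:-→d23:-→d24:H1→d25:-→d26:-→d27:H0 -> H0

== LOOKUPS ==
["H0","H0","H2","H2","H0"]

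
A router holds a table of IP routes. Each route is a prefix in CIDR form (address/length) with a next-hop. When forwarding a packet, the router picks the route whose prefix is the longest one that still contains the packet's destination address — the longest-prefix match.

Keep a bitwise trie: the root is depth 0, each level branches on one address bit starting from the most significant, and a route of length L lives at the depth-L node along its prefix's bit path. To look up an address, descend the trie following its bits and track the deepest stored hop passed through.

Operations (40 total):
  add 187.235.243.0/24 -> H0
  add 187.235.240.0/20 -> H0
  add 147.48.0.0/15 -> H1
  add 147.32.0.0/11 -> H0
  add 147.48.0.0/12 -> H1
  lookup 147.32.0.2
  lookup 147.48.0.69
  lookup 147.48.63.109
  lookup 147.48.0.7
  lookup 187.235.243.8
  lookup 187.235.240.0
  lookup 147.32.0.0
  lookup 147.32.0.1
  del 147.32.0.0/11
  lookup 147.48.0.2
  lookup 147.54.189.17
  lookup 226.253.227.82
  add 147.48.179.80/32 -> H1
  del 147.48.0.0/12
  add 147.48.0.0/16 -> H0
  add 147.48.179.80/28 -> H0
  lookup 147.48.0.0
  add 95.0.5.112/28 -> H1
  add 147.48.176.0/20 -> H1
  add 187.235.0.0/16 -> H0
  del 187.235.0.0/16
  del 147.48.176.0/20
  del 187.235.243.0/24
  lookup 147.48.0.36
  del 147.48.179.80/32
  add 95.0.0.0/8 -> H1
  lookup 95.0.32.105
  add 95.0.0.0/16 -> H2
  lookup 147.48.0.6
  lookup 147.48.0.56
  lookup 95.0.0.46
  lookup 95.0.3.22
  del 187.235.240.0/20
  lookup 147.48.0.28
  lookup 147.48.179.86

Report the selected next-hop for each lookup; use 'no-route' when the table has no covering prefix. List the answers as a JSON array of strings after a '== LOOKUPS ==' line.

Apply in order:
  + 187.235.243.0/24 (H0) depth=24
  + 187.235.240.0/20 (H0) depth=20
  + 147.48.0.0/15 (H1) depth=15
  + 147.32.0.0/11 (H0) depth=11
  + 147.48.0.0/12 (H1) depth=12
  ? 147.32.0.2  path d0:-→d1:-→d2:-→d3:-→d4:-→d5:-→d6:-→d7:-→d8:-→d9:-→d10:-→d11:H0  best=H0
  ? 147.48.0.69  path d0:-→d1:-→d2:-→d3:-→d4:-→d5:-→d6:-→d7:-→d8:-→d9:-→d10:-→d11:H0→d12:H1→d13:-→d14:-→d15:H1  best=H1
  ? 147.48.63.109  path d0:-→d1:-→d2:-→d3:-→d4:-→d5:-→d6:-→d7:-→d8:-→d9:-→d10:-→d11:H0→d12:H1→d13:-→d14:-→d15:H1  best=H1
  ? 147.48.0.7  path d0:-→d1:-→d2:-→d3:-→d4:-→d5:-→d6:-→d7:-→d8:-→d9:-→d10:-→d11:H0→d12:H1→d13:-→d14:-→d15:H1  best=H1
  ? 187.235.243.8  path d0:-→d1:-→d2:-→d3:-→d4:-→d5:-→d6:-→d7:-→d8:-→d9:-→d10:-→d11:-→d12:-→d13:-→d14:-→d15:-→d16:-→d17:-→d18:-→d19:-→d20:H0→d21:-→d22:-→d23:-→d24:H0  best=H0
  ? 187.235.240.0  path d0:-→d1:-→d2:-→d3:-→d4:-→d5:-→d6:-→d7:-→d8:-→d9:-→d10:-→d11:-→d12:-→d13:-→d14:-→d15:-→d16:-→d17:-→d18:-→d19:-→d20:H0→d21:-→d22:-  best=H0
  ? 147.32.0.0  path d0:-→d1:-→d2:-→d3:-→d4:-→d5:-→d6:-→d7:-→d8:-→d9:-→d10:-→d11:H0  best=H0
  ? 147.32.0.1  path d0:-→d1:-→d2:-→d3:-→d4:-→d5:-→d6:-→d7:-→d8:-→d9:-→d10:-→d11:H0  best=H0
  del 147.32.0.0/11 (clear depth 11)
  ? 147.48.0.2  path d0:-→d1:-→d2:-→d3:-→d4:-→d5:-→d6:-→d7:-→d8:-→d9:-→d10:-→d11:-→d12:H1→d13:-→d14:-→d15:H1  best=H1
  ? 147.54.189.17  path d0:-→d1:-→d2:-→d3:-→d4:-→d5:-→d6:-→d7:-→d8:-→d9:-→d10:-→d11:-→d12:H1→d13:-  best=H1
  ? 226.253.227.82  path d0:-→d1:-  best=no-route
  + 147.48.179.80/32 (H1) depth=32
  del 147.48.0.0/12 (clear depth 12)
  + 147.48.0.0/16 (H0) depth=16
  + 147.48.179.80/28 (H0) depth=28
  ? 147.48.0.0  path d0:-→d1:-→d2:-→d3:-→d4:-→d5:-→d6:-→d7:-→d8:-→d9:-→d10:-→d11:-→d12:-→d13:-→d14:-→d15:H1→d16:H0  best=H0
  + 95.0.5.112/28 (H1) depth=28
  + 147.48.176.0/20 (H1) depth=20
  + 187.235.0.0/16 (H0) depth=16
  del 187.235.0.0/16 (clear depth 16)
  del 147.48.176.0/20 (clear depth 20)
  del 187.235.243.0/24 (clear depth 24)
  ? 147.48.0.36  path d0:-→d1:-→d2:-→d3:-→d4:-→d5:-→d6:-→d7:-→d8:-→d9:-→d10:-→d11:-→d12:-→d13:-→d14:-→d15:H1→d16:H0  best=H0
  del 147.48.179.80/32 (clear depth 32)
  + 95.0.0.0/8 (H1) depth=8
  ? 95.0.32.105  path d0:-→d1:-→d2:-→d3:-→d4:-→d5:-→d6:-→d7:-→d8:H1→d9:-→d10:-→d11:-→d12:-→d13:-→d14:-→d15:-→d16:-→d17:-→d18:-  best=H1
  + 95.0.0.0/16 (H2) depth=16
  ? 147.48.0.6  path d0:-→d1:-→d2:-→d3:-→d4:-→d5:-→d6:-→d7:-→d8:-→d9:-→d10:-→d11:-→d12:-→d13:-→d14:-→d15:H1→d16:H0  best=H0
  ? 147.48.0.56  path d0:-→d1:-→d2:-→d3:-→d4:-→d5:-→d6:-→d7:-→d8:-→d9:-→d10:-→d11:-→d12:-→d13:-→d14:-→d15:H1→d16:H0  best=H0
  ? 95.0.0.46  path d0:-→d1:-→d2:-→d3:-→d4:-→d5:-→d6:-→d7:-→d8:H1→d9:-→d10:-→d11:-→d12:-→d13:-→d14:-→d15:-→d16:H2→d17:-→d18:-→d19:-→d20:-→d21:-  best=H2
  ? 95.0.3.22  path d0:-→d1:-→d2:-→d3:-→d4:-→d5:-→d6:-→d7:-→d8:H1→d9:-→d10:-→d11:-→d12:-→d13:-→d14:-→d15:-→d16:H2→d17:-→d18:-→d19:-→d20:-→d21:-  best=H2
  del 187.235.240.0/20 (clear depth 20)
  ? 147.48.0.28  path d0:-→d1:-→d2:-→d3:-→d4:-→d5:-→d6:-→d7:-→d8:-→d9:-→d10:-→d11:-→d12:-→d13:-→d14:-→d15:H1→d16:H0  best=H0
  ? 147.48.179.86  path d0:-→d1:-→d2:-→d3:-→d4:-→d5:-→d6:-→d7:-→d8:-→d9:-→d10:-→d11:-→d12:-→d13:-→d14:-→d15:H1→d16:H0→d17:-→d18:-→d19:-→d20:-→d21:-→d22:-→d23:-→d24:-→d25:-→d26:-→d27:-→d28:H0→d29:-  best=H0

== LOOKUPS ==
["H0","H1","H1","H1","H0","H0","H0","H0","H1","H1","no-route","H0","H0","H1","H0","H0","H2","H2","H0","H0"]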